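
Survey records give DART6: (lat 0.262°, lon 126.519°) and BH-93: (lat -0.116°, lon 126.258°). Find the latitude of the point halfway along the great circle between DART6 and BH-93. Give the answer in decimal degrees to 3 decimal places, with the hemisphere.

Bx = cos φ₂ cos Δλ = 0.999988,  By = cos φ₂ sin Δλ = -0.004555
φₘ = atan2(sin φ₁ + sin φ₂, √((cos φ₁ + Bx)² + By²)) = 0.07300°
λₘ = λ₁ + atan2(By, cos φ₁ + Bx) = 126.38850°

0.073°N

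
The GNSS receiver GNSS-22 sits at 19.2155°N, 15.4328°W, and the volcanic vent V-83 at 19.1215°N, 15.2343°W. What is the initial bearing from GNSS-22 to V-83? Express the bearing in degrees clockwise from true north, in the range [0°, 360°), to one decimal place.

116.6°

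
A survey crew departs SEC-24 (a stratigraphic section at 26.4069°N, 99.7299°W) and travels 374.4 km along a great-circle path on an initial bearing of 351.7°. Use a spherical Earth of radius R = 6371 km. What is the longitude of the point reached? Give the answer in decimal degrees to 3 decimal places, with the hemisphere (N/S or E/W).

δ = d/R = 374.4/6371 = 0.058766 rad
φ₂ = arcsin(sin φ₁ cos δ + cos φ₁ sin δ cos θ)
   = arcsin(0.44474·0.99827 + 0.89566·0.05873·0.98953) = 29.73760°
λ₂ = λ₁ + atan2(sin θ sin δ cos φ₁, cos δ − sin φ₁ sin φ₂) = -100.28936°

100.289°W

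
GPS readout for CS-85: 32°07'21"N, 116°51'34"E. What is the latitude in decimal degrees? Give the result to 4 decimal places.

32° + 7′/60 + 21″/3600 = 32 + 0.11667 + 0.00583 = 32.1225°

32.1225°N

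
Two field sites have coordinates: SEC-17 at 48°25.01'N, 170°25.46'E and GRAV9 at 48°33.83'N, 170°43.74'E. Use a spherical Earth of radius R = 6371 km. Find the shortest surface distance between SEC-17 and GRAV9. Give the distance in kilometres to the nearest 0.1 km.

27.8 km

SEC-17: φ = +48.41683°, λ = +170.42433°
GRAV9: φ = +48.56383°, λ = +170.72900°
Δφ = 0.1470°,  Δλ = 0.3047°
a = sin²(Δφ/2) + cos φ₁ cos φ₂ sin²(Δλ/2) = 0.000005
c = 2·arcsin(√a) = 0.004359 rad = 0.2498°
d = R·c = 6371 × 0.004359 = 27.8 km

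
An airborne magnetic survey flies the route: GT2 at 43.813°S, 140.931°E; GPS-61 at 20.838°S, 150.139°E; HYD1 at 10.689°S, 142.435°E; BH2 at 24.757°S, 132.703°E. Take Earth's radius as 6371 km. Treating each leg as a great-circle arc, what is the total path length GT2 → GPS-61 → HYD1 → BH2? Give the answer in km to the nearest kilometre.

5961 km

GT2→GPS-61: c = 0.422700 rad, d = 2693.02 km
GPS-61→HYD1: c = 0.219238 rad, d = 1396.77 km
HYD1→BH2: c = 0.293744 rad, d = 1871.44 km
Total = 2693.02 + 1396.77 + 1871.44 = 5961.23 km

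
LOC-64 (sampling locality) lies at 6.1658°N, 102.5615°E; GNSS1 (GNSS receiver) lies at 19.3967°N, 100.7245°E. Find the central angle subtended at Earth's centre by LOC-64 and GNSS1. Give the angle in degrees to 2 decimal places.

13.35°

Δφ = 13.2309°,  Δλ = -1.8370°
a = sin²(Δφ/2) + cos φ₁ cos φ₂ sin²(Δλ/2) = 0.013513
c = 2·arcsin(√a) = 0.233019 rad = 13.3510°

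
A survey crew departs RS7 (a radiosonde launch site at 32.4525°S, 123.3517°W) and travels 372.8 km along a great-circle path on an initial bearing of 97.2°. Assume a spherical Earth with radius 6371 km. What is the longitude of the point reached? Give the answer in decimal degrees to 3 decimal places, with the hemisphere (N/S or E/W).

119.393°W

δ = d/R = 372.8/6371 = 0.058515 rad
φ₂ = arcsin(sin φ₁ cos δ + cos φ₁ sin δ cos θ)
   = arcsin(-0.53660·0.99829 + 0.84384·0.05848·-0.12533) = -32.81082°
λ₂ = λ₁ + atan2(sin θ sin δ cos φ₁, cos δ − sin φ₁ sin φ₂) = -119.39319°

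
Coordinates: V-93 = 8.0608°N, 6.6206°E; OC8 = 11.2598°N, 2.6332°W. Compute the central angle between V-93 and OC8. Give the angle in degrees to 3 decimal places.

9.666°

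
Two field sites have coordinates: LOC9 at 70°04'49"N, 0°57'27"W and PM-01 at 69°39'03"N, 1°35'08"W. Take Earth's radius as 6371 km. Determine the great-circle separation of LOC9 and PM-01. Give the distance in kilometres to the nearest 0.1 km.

53.5 km

LOC9: φ = +70.08028°, λ = -0.95750°
PM-01: φ = +69.65083°, λ = -1.58556°
Δφ = -0.4294°,  Δλ = -0.6281°
a = sin²(Δφ/2) + cos φ₁ cos φ₂ sin²(Δλ/2) = 0.000018
c = 2·arcsin(√a) = 0.008391 rad = 0.4808°
d = R·c = 6371 × 0.008391 = 53.5 km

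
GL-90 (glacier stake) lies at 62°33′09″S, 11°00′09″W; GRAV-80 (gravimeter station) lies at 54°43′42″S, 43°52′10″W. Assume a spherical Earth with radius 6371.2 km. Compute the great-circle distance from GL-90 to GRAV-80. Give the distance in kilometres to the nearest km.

2062 km

GL-90: φ = -62.55250°, λ = -11.00250°
GRAV-80: φ = -54.72833°, λ = -43.86944°
Δφ = 7.8242°,  Δλ = -32.8669°
a = sin²(Δφ/2) + cos φ₁ cos φ₂ sin²(Δλ/2) = 0.025957
c = 2·arcsin(√a) = 0.323635 rad = 18.5429°
d = R·c = 6371.2 × 0.323635 = 2061.9 km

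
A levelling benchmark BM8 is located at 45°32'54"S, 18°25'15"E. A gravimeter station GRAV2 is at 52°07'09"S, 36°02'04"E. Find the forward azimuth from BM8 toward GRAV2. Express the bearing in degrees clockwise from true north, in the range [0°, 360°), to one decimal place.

BM8: φ = -45.54833°, λ = +18.42083°
GRAV2: φ = -52.11917°, λ = +36.03444°
Δλ = 17.6136°
y = sin Δλ · cos φ₂ = 0.185801
x = cos φ₁ sin φ₂ − sin φ₁ cos φ₂ cos Δλ = -0.134980
θ = atan2(y, x) = 125.9976° → 125.9976° (mod 360°)

126.0°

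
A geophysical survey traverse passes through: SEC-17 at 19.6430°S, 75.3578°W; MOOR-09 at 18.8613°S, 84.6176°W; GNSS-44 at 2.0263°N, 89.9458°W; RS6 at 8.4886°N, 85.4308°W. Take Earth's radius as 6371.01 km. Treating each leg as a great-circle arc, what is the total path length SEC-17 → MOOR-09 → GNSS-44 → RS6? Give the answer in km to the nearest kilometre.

4246 km

SEC-17→MOOR-09: c = 0.153165 rad, d = 975.82 km
MOOR-09→GNSS-44: c = 0.375852 rad, d = 2394.55 km
GNSS-44→RS6: c = 0.137376 rad, d = 875.22 km
Total = 975.82 + 2394.55 + 875.22 = 4245.59 km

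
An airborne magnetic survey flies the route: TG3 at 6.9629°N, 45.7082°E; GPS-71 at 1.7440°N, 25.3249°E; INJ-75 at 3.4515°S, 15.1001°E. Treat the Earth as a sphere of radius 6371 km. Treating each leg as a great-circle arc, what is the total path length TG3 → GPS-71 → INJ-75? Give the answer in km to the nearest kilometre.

3607 km

TG3→GPS-71: c = 0.366105 rad, d = 2332.46 km
GPS-71→INJ-75: c = 0.200101 rad, d = 1274.84 km
Total = 2332.46 + 1274.84 = 3607.30 km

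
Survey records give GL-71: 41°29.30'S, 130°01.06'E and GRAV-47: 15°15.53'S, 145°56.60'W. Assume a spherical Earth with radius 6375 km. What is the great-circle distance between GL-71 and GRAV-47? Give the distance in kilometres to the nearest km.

8407 km

GL-71: φ = -41.48833°, λ = +130.01767°
GRAV-47: φ = -15.25883°, λ = -145.94333°
Δφ = 26.2295°,  Δλ = 84.0390°
a = sin²(Δφ/2) + cos φ₁ cos φ₂ sin²(Δλ/2) = 0.375300
c = 2·arcsin(√a) = 1.318736 rad = 75.5580°
d = R·c = 6375 × 1.318736 = 8406.9 km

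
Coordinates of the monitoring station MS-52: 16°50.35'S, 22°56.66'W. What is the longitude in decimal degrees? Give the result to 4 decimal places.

22° + 56.66′/60 = 22 + 0.94433 = 22.9443°

22.9443°W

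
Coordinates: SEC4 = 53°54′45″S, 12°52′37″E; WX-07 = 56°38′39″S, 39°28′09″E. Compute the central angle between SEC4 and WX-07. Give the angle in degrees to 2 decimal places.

15.29°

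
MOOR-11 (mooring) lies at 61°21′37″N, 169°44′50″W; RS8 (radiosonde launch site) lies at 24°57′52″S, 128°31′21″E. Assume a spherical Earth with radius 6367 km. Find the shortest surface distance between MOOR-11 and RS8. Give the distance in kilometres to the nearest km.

11054 km

MOOR-11: φ = +61.36028°, λ = -169.74722°
RS8: φ = -24.96444°, λ = +128.52250°
Δφ = -86.3247°,  Δλ = -61.7303°
a = sin²(Δφ/2) + cos φ₁ cos φ₂ sin²(Δλ/2) = 0.582310
c = 2·arcsin(√a) = 1.736168 rad = 99.4751°
d = R·c = 6367 × 1.736168 = 11054.2 km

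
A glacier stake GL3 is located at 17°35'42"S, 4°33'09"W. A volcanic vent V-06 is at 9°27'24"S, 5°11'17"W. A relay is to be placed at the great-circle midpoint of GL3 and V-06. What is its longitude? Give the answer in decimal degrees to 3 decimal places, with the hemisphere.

4.876°W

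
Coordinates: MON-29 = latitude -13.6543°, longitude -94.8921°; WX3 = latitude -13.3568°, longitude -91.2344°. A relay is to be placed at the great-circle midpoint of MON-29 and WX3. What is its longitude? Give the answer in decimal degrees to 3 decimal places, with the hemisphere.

Bx = cos φ₂ cos Δλ = 0.970968,  By = cos φ₂ sin Δλ = 0.062070
φₘ = atan2(sin φ₁ + sin φ₂, √((cos φ₁ + Bx)² + By²)) = -13.51218°
λₘ = λ₁ + atan2(By, cos φ₁ + Bx) = -93.06211°

93.062°W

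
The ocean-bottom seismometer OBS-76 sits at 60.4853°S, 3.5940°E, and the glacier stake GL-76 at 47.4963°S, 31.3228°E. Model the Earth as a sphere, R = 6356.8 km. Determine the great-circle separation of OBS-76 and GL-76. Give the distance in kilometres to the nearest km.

Δφ = 12.9890°,  Δλ = 27.7288°
a = sin²(Δφ/2) + cos φ₁ cos φ₂ sin²(Δλ/2) = 0.031906
c = 2·arcsin(√a) = 0.359171 rad = 20.5790°
d = R·c = 6356.8 × 0.359171 = 2283.2 km

2283 km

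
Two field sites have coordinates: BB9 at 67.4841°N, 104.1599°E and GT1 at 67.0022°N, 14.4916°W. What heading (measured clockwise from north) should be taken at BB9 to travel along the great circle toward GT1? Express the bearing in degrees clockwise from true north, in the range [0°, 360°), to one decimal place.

326.9°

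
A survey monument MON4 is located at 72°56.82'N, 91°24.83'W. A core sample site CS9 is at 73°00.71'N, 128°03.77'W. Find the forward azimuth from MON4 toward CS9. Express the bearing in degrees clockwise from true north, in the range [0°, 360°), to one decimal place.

287.9°

MON4: φ = +72.94700°, λ = -91.41383°
CS9: φ = +73.01183°, λ = -128.06283°
Δλ = -36.6490°
y = sin Δλ · cos φ₂ = -0.174402
x = cos φ₁ sin φ₂ − sin φ₁ cos φ₂ cos Δλ = 0.056353
θ = atan2(y, x) = -72.0933° → 287.9067° (mod 360°)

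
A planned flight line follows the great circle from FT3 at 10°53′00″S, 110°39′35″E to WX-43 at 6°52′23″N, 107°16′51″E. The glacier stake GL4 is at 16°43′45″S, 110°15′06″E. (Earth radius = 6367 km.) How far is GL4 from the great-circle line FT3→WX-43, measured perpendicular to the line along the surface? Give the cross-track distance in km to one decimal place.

FT3: φ = -10.88333°, λ = +110.65972°
WX-43: φ = +6.87306°, λ = +107.28083°
GL4: φ = -16.72917°, λ = +110.25167°
δ₁₃ = central angle FT3→GL4 = 0.102263 rad  (haversine)
θ₁₃ = bearing FT3→GL4 = 183.831°,  θ₁₂ = bearing FT3→WX-43 = 349.127°
dₓₜ = R·arcsin(sin δ₁₃ · sin(θ₁₃ − θ₁₂)) = 6367·arcsin(0.10208·sin(-165.296°)) = -164.994 km
|dₓₜ| = 164.994 km

165.0 km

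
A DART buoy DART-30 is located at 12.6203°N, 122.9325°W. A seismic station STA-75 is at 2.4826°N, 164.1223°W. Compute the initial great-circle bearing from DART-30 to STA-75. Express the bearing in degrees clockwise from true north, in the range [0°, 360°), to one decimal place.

Δλ = -41.1898°
y = sin Δλ · cos φ₂ = -0.657937
x = cos φ₁ sin φ₂ − sin φ₁ cos φ₂ cos Δλ = -0.121996
θ = atan2(y, x) = -100.5046° → 259.4954° (mod 360°)

259.5°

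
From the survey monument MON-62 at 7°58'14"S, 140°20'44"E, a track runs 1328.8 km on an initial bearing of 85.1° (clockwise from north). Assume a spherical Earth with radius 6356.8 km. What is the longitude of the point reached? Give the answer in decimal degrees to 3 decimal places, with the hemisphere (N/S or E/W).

MON-62: φ = -7.97056°, λ = +140.34556°
δ = d/R = 1328.8/6356.8 = 0.209036 rad
φ₂ = arcsin(sin φ₁ cos δ + cos φ₁ sin δ cos θ)
   = arcsin(-0.13866·0.97823 + 0.99034·0.20752·0.08542) = -6.78197°
λ₂ = λ₁ + atan2(sin θ sin δ cos φ₁, cos δ − sin φ₁ sin φ₂) = 152.36335°

152.363°E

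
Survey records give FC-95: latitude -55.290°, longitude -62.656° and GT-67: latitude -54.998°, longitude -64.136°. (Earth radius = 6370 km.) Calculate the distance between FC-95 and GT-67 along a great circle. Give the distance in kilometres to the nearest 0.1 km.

99.5 km

Δφ = 0.2920°,  Δλ = -1.4800°
a = sin²(Δφ/2) + cos φ₁ cos φ₂ sin²(Δλ/2) = 0.000061
c = 2·arcsin(√a) = 0.015617 rad = 0.8948°
d = R·c = 6370 × 0.015617 = 99.5 km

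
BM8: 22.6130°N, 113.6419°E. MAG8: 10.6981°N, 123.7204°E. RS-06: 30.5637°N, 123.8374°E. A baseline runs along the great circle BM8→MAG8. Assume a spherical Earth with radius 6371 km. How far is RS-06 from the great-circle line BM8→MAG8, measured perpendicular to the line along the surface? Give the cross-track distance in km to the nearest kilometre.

1342 km

δ₁₃ = central angle BM8→RS-06 = 0.210933 rad  (haversine)
θ₁₃ = bearing BM8→RS-06 = 46.716°,  θ₁₂ = bearing BM8→MAG8 = 139.401°
dₓₜ = R·arcsin(sin δ₁₃ · sin(θ₁₃ − θ₁₂)) = 6371·arcsin(0.20937·sin(-92.685°)) = -1342.354 km
|dₓₜ| = 1342.354 km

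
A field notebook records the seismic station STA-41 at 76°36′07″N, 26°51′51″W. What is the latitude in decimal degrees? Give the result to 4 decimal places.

76° + 36′/60 + 7″/3600 = 76 + 0.60000 + 0.00194 = 76.6019°

76.6019°N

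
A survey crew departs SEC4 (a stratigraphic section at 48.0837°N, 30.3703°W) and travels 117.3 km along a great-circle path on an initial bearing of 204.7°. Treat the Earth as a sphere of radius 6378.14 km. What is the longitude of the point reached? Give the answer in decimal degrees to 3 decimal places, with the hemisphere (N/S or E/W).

31.017°W

δ = d/R = 117.3/6378.14 = 0.018391 rad
φ₂ = arcsin(sin φ₁ cos δ + cos φ₁ sin δ cos θ)
   = arcsin(0.74412·0.99983 + 0.66804·0.01839·-0.90851) = 47.12454°
λ₂ = λ₁ + atan2(sin θ sin δ cos φ₁, cos δ − sin φ₁ sin φ₂) = -31.01741°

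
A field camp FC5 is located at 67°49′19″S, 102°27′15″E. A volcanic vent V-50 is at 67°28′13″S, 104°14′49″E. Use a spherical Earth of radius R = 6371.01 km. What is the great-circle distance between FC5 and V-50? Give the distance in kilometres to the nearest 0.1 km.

85.3 km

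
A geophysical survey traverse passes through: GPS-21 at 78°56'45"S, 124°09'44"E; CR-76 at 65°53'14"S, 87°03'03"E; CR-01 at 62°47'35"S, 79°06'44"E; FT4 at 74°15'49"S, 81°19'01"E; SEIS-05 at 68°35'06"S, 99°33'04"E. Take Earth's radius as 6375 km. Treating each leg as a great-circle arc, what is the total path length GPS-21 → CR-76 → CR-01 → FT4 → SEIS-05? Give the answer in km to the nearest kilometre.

4538 km

GPS-21: φ = -78.94583°, λ = +124.16222°
CR-76: φ = -65.88722°, λ = +87.05083°
CR-01: φ = -62.79306°, λ = +79.11222°
FT4: φ = -74.26361°, λ = +81.31694°
SEIS-05: φ = -68.58500°, λ = +99.55111°
GPS-21→CR-76: c = 0.289893 rad, d = 1848.07 km
CR-76→CR-01: c = 0.080618 rad, d = 513.94 km
CR-01→FT4: c = 0.200660 rad, d = 1279.21 km
FT4→SEIS-05: c = 0.140686 rad, d = 896.87 km
Total = 1848.07 + 513.94 + 1279.21 + 896.87 = 4538.08 km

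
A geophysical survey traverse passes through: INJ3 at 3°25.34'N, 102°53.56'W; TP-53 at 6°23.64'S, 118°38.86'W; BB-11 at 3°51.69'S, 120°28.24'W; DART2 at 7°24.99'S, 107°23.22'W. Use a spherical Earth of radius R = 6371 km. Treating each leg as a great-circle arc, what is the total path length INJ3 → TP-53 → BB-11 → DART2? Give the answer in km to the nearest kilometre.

INJ3: φ = +3.42233°, λ = -102.89267°
TP-53: φ = -6.39400°, λ = -118.64767°
BB-11: φ = -3.86150°, λ = -120.47067°
DART2: φ = -7.41650°, λ = -107.38700°
INJ3→TP-53: c = 0.323618 rad, d = 2061.77 km
TP-53→BB-11: c = 0.054385 rad, d = 346.49 km
BB-11→DART2: c = 0.235525 rad, d = 1500.53 km
Total = 2061.77 + 346.49 + 1500.53 = 3908.79 km

3909 km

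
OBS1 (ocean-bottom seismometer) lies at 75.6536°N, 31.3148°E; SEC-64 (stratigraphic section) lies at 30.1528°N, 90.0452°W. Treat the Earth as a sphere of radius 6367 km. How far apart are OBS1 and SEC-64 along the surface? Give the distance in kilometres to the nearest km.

7553 km

Δφ = -45.5008°,  Δλ = -121.3600°
a = sin²(Δφ/2) + cos φ₁ cos φ₂ sin²(Δλ/2) = 0.312429
c = 2·arcsin(√a) = 1.186246 rad = 67.9669°
d = R·c = 6367 × 1.186246 = 7552.8 km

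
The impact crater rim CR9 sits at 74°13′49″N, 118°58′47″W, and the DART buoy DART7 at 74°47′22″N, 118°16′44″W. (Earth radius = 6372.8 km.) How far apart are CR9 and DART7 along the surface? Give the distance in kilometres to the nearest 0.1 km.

CR9: φ = +74.23028°, λ = -118.97972°
DART7: φ = +74.78944°, λ = -118.27889°
Δφ = 0.5592°,  Δλ = 0.7008°
a = sin²(Δφ/2) + cos φ₁ cos φ₂ sin²(Δλ/2) = 0.000026
c = 2·arcsin(√a) = 0.010291 rad = 0.5897°
d = R·c = 6372.8 × 0.010291 = 65.6 km

65.6 km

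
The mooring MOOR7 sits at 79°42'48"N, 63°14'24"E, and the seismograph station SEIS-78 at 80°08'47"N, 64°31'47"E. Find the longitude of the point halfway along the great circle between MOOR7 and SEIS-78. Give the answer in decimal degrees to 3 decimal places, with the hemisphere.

63.871°E

MOOR7: φ = +79.71333°, λ = +63.24000°
SEIS-78: φ = +80.14639°, λ = +64.52972°
Bx = cos φ₂ cos Δλ = 0.171088,  By = cos φ₂ sin Δλ = 0.003852
φₘ = atan2(sin φ₁ + sin φ₂, √((cos φ₁ + Bx)² + By²)) = 79.93049°
λₘ = λ₁ + atan2(By, cos φ₁ + Bx) = 63.87114°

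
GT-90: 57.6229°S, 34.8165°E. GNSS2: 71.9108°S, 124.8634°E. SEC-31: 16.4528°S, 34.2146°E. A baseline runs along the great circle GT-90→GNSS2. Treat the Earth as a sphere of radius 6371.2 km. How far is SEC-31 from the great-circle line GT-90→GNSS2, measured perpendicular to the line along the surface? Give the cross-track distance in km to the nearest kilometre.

δ₁₃ = central angle GT-90→SEC-31 = 0.718597 rad  (haversine)
θ₁₃ = bearing GT-90→SEC-31 = 359.123°,  θ₁₂ = bearing GT-90→GNSS2 = 148.628°
dₓₜ = R·arcsin(sin δ₁₃ · sin(θ₁₃ − θ₁₂)) = 6371.2·arcsin(0.65833·sin(210.495°)) = -2170.204 km
|dₓₜ| = 2170.204 km

2170 km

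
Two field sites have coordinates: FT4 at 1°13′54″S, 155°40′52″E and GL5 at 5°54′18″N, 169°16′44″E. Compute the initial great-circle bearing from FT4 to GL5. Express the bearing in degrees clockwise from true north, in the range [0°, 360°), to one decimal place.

FT4: φ = -1.23167°, λ = +155.68111°
GL5: φ = +5.90500°, λ = +169.27889°
Δλ = 13.5978°
y = sin Δλ · cos φ₂ = 0.233857
x = cos φ₁ sin φ₂ − sin φ₁ cos φ₂ cos Δλ = 0.123637
θ = atan2(y, x) = 62.1352° → 62.1352° (mod 360°)

62.1°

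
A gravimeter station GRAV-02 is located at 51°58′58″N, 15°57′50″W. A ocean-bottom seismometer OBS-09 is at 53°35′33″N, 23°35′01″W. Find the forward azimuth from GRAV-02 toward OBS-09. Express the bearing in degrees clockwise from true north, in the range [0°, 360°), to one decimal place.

292.3°

GRAV-02: φ = +51.98278°, λ = -15.96389°
OBS-09: φ = +53.59250°, λ = -23.58361°
Δλ = -7.6197°
y = sin Δλ · cos φ₂ = -0.078700
x = cos φ₁ sin φ₂ − sin φ₁ cos φ₂ cos Δλ = 0.032220
θ = atan2(y, x) = -67.7356° → 292.2644° (mod 360°)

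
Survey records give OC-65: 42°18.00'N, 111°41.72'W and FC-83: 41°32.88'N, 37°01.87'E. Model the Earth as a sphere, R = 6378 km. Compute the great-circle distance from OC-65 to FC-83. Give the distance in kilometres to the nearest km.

10189 km

OC-65: φ = +42.30000°, λ = -111.69533°
FC-83: φ = +41.54800°, λ = +37.03117°
Δφ = -0.7520°,  Δλ = 148.7265°
a = sin²(Δφ/2) + cos φ₁ cos φ₂ sin²(Δλ/2) = 0.513368
c = 2·arcsin(√a) = 1.597536 rad = 91.5321°
d = R·c = 6378 × 1.597536 = 10189.1 km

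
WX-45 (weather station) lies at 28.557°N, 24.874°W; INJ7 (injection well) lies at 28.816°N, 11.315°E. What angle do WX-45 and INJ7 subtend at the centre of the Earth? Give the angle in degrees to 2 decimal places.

Δφ = 0.2590°,  Δλ = 36.1890°
a = sin²(Δφ/2) + cos φ₁ cos φ₂ sin²(Δλ/2) = 0.074241
c = 2·arcsin(√a) = 0.551923 rad = 31.6229°

31.62°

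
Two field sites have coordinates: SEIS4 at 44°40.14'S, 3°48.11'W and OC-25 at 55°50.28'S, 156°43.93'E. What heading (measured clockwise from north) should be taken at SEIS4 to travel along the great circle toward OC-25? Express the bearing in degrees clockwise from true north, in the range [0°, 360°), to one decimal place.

169.0°

SEIS4: φ = -44.66900°, λ = -3.80183°
OC-25: φ = -55.83800°, λ = +156.73217°
Δλ = 160.5340°
y = sin Δλ · cos φ₂ = 0.187130
x = cos φ₁ sin φ₂ − sin φ₁ cos φ₂ cos Δλ = -0.960668
θ = atan2(y, x) = 168.9773° → 168.9773° (mod 360°)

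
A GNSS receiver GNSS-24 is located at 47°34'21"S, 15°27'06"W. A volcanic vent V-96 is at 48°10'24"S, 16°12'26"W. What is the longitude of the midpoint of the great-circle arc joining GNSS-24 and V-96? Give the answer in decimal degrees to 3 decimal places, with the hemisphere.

GNSS-24: φ = -47.57250°, λ = -15.45167°
V-96: φ = -48.17333°, λ = -16.20722°
Bx = cos φ₂ cos Δλ = 0.666821,  By = cos φ₂ sin Δλ = -0.008794
φₘ = atan2(sin φ₁ + sin φ₂, √((cos φ₁ + Bx)² + By²)) = -47.87354°
λₘ = λ₁ + atan2(By, cos φ₁ + Bx) = -15.82725°

15.827°W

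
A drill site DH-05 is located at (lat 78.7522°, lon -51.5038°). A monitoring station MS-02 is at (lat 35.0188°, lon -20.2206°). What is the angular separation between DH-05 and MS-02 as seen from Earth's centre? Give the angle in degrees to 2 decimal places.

45.63°

Δφ = -43.7334°,  Δλ = 31.2832°
a = sin²(Δφ/2) + cos φ₁ cos φ₂ sin²(Δλ/2) = 0.150330
c = 2·arcsin(√a) = 0.796323 rad = 45.6259°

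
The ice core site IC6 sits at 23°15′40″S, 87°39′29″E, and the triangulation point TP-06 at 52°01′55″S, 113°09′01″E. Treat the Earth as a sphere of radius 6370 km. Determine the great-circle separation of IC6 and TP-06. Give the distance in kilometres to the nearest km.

IC6: φ = -23.26111°, λ = +87.65806°
TP-06: φ = -52.03194°, λ = +113.15028°
Δφ = -28.7708°,  Δλ = 25.4922°
a = sin²(Δφ/2) + cos φ₁ cos φ₂ sin²(Δλ/2) = 0.089238
c = 2·arcsin(√a) = 0.606716 rad = 34.7623°
d = R·c = 6370 × 0.606716 = 3864.8 km

3865 km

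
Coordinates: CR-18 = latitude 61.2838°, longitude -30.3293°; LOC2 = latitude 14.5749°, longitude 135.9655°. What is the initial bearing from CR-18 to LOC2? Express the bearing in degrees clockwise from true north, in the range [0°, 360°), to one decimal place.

Δλ = 166.2948°
y = sin Δλ · cos φ₂ = 0.229302
x = cos φ₁ sin φ₂ − sin φ₁ cos φ₂ cos Δλ = 0.945529
θ = atan2(y, x) = 13.6317° → 13.6317° (mod 360°)

13.6°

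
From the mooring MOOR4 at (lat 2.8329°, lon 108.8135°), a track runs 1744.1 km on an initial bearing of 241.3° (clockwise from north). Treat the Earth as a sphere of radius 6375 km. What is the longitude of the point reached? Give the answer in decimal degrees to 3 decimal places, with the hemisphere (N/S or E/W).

δ = d/R = 1744.1/6375 = 0.273584 rad
φ₂ = arcsin(sin φ₁ cos δ + cos φ₁ sin δ cos θ)
   = arcsin(0.04942·0.96281 + 0.99878·0.27018·-0.48022) = -4.70383°
λ₂ = λ₁ + atan2(sin θ sin δ cos φ₁, cos δ − sin φ₁ sin φ₂) = 95.05725°

95.057°E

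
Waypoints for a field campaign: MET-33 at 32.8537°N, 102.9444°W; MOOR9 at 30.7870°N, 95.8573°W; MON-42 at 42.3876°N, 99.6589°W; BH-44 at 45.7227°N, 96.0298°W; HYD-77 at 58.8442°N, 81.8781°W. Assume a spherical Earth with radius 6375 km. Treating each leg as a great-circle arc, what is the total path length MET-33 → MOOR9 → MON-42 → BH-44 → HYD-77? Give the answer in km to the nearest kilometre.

4255 km

MET-33→MOOR9: c = 0.111091 rad, d = 708.20 km
MOOR9→MON-42: c = 0.209298 rad, d = 1334.28 km
MON-42→BH-44: c = 0.073877 rad, d = 470.96 km
BH-44→HYD-77: c = 0.273137 rad, d = 1741.25 km
Total = 708.20 + 1334.28 + 470.96 + 1741.25 = 4254.69 km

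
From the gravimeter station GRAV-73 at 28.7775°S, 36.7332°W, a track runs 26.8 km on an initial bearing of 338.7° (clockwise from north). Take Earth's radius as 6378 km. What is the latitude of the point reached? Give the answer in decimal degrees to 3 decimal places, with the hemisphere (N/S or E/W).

28.553°S

δ = d/R = 26.8/6378 = 0.004202 rad
φ₂ = arcsin(sin φ₁ cos δ + cos φ₁ sin δ cos θ)
   = arcsin(-0.48141·0.99999 + 0.87650·0.00420·0.93169) = -28.55316°
λ₂ = λ₁ + atan2(sin θ sin δ cos φ₁, cos δ − sin φ₁ sin φ₂) = -36.83276°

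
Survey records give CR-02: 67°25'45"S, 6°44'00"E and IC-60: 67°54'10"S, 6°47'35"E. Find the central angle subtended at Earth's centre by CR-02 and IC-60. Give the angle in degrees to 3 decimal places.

0.474°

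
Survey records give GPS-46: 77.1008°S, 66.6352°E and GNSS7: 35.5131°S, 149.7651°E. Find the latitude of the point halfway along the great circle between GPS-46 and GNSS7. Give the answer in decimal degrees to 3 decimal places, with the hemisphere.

Bx = cos φ₂ cos Δλ = 0.097368,  By = cos φ₂ sin Δλ = 0.808138
φₘ = atan2(sin φ₁ + sin φ₂, √((cos φ₁ + Bx)² + By²)) = -60.80042°
λₘ = λ₁ + atan2(By, cos φ₁ + Bx) = 134.99601°

60.800°S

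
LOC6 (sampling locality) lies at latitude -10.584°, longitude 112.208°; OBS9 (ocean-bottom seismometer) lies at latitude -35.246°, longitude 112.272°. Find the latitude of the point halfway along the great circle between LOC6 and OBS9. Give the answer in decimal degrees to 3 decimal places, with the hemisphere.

22.915°S

Bx = cos φ₂ cos Δλ = 0.816681,  By = cos φ₂ sin Δλ = 0.000912
φₘ = atan2(sin φ₁ + sin φ₂, √((cos φ₁ + Bx)² + By²)) = -22.91500°
λₘ = λ₁ + atan2(By, cos φ₁ + Bx) = 112.23704°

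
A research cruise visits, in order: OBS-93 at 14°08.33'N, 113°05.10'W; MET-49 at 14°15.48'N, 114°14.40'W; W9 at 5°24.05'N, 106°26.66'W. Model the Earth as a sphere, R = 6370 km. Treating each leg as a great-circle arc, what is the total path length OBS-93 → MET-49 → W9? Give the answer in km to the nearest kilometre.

OBS-93: φ = +14.13883°, λ = -113.08500°
MET-49: φ = +14.25800°, λ = -114.24000°
W9: φ = +5.40083°, λ = -106.44433°
OBS-93→MET-49: c = 0.019653 rad, d = 125.19 km
MET-49→W9: c = 0.204524 rad, d = 1302.82 km
Total = 125.19 + 1302.82 = 1428.01 km

1428 km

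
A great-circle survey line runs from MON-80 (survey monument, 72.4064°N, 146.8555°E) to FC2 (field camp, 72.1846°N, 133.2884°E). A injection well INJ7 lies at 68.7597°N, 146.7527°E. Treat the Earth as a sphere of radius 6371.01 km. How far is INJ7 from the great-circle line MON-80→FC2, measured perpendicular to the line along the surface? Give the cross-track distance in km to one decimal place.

δ₁₃ = central angle MON-80→INJ7 = 0.063650 rad  (haversine)
θ₁₃ = bearing MON-80→INJ7 = 180.586°,  θ₁₂ = bearing MON-80→FC2 = 273.402°
dₓₜ = R·arcsin(sin δ₁₃ · sin(θ₁₃ − θ₁₂)) = 6371.01·arcsin(0.06361·sin(-92.817°)) = -405.022 km
|dₓₜ| = 405.022 km

405.0 km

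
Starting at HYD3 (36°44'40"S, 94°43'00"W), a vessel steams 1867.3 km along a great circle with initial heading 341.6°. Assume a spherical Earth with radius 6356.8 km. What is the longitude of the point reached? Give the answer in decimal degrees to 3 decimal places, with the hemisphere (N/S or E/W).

HYD3: φ = -36.74444°, λ = -94.71667°
δ = d/R = 1867.3/6356.8 = 0.293748 rad
φ₂ = arcsin(sin φ₁ cos δ + cos φ₁ sin δ cos θ)
   = arcsin(-0.59825·0.95717 + 0.80131·0.28954·0.94888) = -20.63841°
λ₂ = λ₁ + atan2(sin θ sin δ cos φ₁, cos δ − sin φ₁ sin φ₂) = -100.32118°

100.321°W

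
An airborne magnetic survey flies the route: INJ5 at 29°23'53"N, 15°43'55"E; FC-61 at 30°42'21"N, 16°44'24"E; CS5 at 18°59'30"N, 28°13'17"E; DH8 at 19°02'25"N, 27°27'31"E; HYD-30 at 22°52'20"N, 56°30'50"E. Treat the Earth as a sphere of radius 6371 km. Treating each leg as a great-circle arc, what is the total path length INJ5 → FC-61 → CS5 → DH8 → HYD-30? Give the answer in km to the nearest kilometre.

5038 km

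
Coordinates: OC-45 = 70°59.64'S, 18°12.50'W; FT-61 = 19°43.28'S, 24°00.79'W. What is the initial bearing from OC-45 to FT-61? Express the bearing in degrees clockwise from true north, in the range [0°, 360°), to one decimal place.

353.0°

OC-45: φ = -70.99400°, λ = -18.20833°
FT-61: φ = -19.72133°, λ = -24.01317°
Δλ = -5.8048°
y = sin Δλ · cos φ₂ = -0.095208
x = cos φ₁ sin φ₂ − sin φ₁ cos φ₂ cos Δλ = 0.775568
θ = atan2(y, x) = -6.9985° → 353.0015° (mod 360°)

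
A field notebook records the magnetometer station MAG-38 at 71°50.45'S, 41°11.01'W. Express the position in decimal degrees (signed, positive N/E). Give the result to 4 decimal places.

-71.8408°, -41.1835°

lat: 71.8408° S → -71.8408°
lon: 41.1835° W → -41.1835°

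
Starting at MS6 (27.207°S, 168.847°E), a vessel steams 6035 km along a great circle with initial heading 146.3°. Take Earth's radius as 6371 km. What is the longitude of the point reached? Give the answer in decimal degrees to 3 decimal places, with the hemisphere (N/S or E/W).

126.202°W

δ = d/R = 6035/6371 = 0.947261 rad
φ₂ = arcsin(sin φ₁ cos δ + cos φ₁ sin δ cos θ)
   = arcsin(-0.45721·0.58391 + 0.88936·0.81182·-0.83195) = -60.18529°
λ₂ = λ₁ + atan2(sin θ sin δ cos φ₁, cos δ − sin φ₁ sin φ₂) = -126.20201°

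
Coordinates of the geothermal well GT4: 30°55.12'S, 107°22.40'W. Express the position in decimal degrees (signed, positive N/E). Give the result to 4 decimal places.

-30.9187°, -107.3733°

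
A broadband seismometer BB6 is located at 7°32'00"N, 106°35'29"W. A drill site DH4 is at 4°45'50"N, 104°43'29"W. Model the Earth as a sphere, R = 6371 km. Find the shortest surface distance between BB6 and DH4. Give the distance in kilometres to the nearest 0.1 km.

BB6: φ = +7.53333°, λ = -106.59139°
DH4: φ = +4.76389°, λ = -104.72472°
Δφ = -2.7694°,  Δλ = 1.8667°
a = sin²(Δφ/2) + cos φ₁ cos φ₂ sin²(Δλ/2) = 0.000846
c = 2·arcsin(√a) = 0.058184 rad = 3.3337°
d = R·c = 6371 × 0.058184 = 370.7 km

370.7 km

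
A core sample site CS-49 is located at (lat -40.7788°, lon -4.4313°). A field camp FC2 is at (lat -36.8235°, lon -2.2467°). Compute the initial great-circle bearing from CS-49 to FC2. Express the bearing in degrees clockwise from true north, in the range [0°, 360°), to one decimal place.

Δλ = 2.1846°
y = sin Δλ · cos φ₂ = 0.030514
x = cos φ₁ sin φ₂ − sin φ₁ cos φ₂ cos Δλ = 0.068598
θ = atan2(y, x) = 23.9805° → 23.9805° (mod 360°)

24.0°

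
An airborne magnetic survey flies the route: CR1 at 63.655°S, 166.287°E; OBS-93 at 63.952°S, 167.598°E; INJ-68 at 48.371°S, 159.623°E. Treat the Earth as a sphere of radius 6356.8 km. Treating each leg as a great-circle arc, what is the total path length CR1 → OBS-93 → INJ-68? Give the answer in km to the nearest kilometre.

1866 km

CR1→OBS-93: c = 0.011353 rad, d = 72.17 km
OBS-93→INJ-68: c = 0.282253 rad, d = 1794.22 km
Total = 72.17 + 1794.22 = 1866.39 km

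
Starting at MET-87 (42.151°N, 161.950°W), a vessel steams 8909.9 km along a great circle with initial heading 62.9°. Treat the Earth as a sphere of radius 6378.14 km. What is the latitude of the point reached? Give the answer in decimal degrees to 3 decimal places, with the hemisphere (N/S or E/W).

δ = d/R = 8909.9/6378.14 = 1.396943 rad
φ₂ = arcsin(sin φ₁ cos δ + cos φ₁ sin δ cos θ)
   = arcsin(0.67109·0.17298 + 0.74138·0.98493·0.45554) = 26.66184°
λ₂ = λ₁ + atan2(sin θ sin δ cos φ₁, cos δ − sin φ₁ sin φ₂) = -60.79721°

26.662°N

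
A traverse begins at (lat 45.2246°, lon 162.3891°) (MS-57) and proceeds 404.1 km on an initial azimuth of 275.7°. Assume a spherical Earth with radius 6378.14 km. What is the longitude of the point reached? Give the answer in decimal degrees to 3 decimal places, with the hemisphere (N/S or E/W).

δ = d/R = 404.1/6378.14 = 0.063357 rad
φ₂ = arcsin(sin φ₁ cos δ + cos φ₁ sin δ cos θ)
   = arcsin(0.70987·0.99799 + 0.70433·0.06331·0.09932) = 45.46956°
λ₂ = λ₁ + atan2(sin θ sin δ cos φ₁, cos δ − sin φ₁ sin φ₂) = 157.23487°

157.235°E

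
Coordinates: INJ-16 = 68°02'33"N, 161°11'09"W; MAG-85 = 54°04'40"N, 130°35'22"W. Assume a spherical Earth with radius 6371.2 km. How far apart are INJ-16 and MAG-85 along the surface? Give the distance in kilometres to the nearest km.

2220 km

INJ-16: φ = +68.04250°, λ = -161.18583°
MAG-85: φ = +54.07778°, λ = -130.58944°
Δφ = -13.9647°,  Δλ = 30.5964°
a = sin²(Δφ/2) + cos φ₁ cos φ₂ sin²(Δλ/2) = 0.030049
c = 2·arcsin(√a) = 0.348453 rad = 19.9649°
d = R·c = 6371.2 × 0.348453 = 2220.1 km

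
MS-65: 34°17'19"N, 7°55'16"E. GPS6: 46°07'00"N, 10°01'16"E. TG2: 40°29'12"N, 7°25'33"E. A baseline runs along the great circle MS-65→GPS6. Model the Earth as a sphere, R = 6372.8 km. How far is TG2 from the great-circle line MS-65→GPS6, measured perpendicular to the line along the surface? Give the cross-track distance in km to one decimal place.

MS-65: φ = +34.28861°, λ = +7.92111°
GPS6: φ = +46.11667°, λ = +10.02111°
TG2: φ = +40.48667°, λ = +7.42583°
δ₁₃ = central angle MS-65→TG2 = 0.108394 rad  (haversine)
θ₁₃ = bearing MS-65→TG2 = 356.516°,  θ₁₂ = bearing MS-65→GPS6 = 7.055°
dₓₜ = R·arcsin(sin δ₁₃ · sin(θ₁₃ − θ₁₂)) = 6372.8·arcsin(0.10818·sin(349.461°)) = -126.111 km
|dₓₜ| = 126.111 km

126.1 km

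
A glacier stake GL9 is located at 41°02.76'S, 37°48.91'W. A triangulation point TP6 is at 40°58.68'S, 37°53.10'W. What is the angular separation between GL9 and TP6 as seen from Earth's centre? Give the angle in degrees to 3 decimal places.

GL9: φ = -41.04600°, λ = -37.81517°
TP6: φ = -40.97800°, λ = -37.88500°
Δφ = 0.0680°,  Δλ = -0.0698°
a = sin²(Δφ/2) + cos φ₁ cos φ₂ sin²(Δλ/2) = 0.000001
c = 2·arcsin(√a) = 0.001501 rad = 0.0860°

0.086°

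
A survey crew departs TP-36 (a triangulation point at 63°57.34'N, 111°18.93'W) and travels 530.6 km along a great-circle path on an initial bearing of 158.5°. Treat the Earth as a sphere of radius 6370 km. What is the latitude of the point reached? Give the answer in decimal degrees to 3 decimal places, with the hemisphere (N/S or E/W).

59.469°N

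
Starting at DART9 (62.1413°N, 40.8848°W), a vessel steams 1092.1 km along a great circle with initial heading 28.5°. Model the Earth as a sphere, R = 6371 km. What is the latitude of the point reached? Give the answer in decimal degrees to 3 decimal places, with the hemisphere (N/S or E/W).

70.253°N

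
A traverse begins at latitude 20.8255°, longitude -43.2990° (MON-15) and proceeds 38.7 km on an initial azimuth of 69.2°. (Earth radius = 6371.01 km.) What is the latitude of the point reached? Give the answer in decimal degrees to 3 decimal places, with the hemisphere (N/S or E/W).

δ = d/R = 38.7/6371.01 = 0.006074 rad
φ₂ = arcsin(sin φ₁ cos δ + cos φ₁ sin δ cos θ)
   = arcsin(0.35552·0.99998 + 0.93467·0.00607·0.35511) = 20.94874°
λ₂ = λ₁ + atan2(sin θ sin δ cos φ₁, cos δ − sin φ₁ sin φ₂) = -42.95062°

20.949°N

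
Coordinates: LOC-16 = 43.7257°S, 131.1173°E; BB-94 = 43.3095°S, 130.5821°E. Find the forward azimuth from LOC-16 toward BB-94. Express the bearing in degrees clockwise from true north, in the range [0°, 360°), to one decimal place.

316.8°

Δλ = -0.5352°
y = sin Δλ · cos φ₂ = -0.006797
x = cos φ₁ sin φ₂ − sin φ₁ cos φ₂ cos Δλ = 0.007242
θ = atan2(y, x) = -43.1841° → 316.8159° (mod 360°)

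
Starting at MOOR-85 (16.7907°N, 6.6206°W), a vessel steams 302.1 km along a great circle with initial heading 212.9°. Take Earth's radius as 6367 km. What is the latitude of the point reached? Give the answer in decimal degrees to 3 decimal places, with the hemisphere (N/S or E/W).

δ = d/R = 302.1/6367 = 0.047448 rad
φ₂ = arcsin(sin φ₁ cos δ + cos φ₁ sin δ cos θ)
   = arcsin(0.28888·0.99887 + 0.95737·0.04743·-0.83962) = 14.50272°
λ₂ = λ₁ + atan2(sin θ sin δ cos φ₁, cos δ − sin φ₁ sin φ₂) = -8.14546°

14.503°N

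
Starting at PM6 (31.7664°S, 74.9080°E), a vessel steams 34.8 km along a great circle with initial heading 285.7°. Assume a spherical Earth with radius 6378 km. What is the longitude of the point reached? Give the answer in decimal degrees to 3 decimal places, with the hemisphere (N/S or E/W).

δ = d/R = 34.8/6378 = 0.005456 rad
φ₂ = arcsin(sin φ₁ cos δ + cos φ₁ sin δ cos θ)
   = arcsin(-0.52646·0.99999 + 0.85020·0.00546·0.27060) = -31.68132°
λ₂ = λ₁ + atan2(sin θ sin δ cos φ₁, cos δ − sin φ₁ sin φ₂) = 74.55434°

74.554°E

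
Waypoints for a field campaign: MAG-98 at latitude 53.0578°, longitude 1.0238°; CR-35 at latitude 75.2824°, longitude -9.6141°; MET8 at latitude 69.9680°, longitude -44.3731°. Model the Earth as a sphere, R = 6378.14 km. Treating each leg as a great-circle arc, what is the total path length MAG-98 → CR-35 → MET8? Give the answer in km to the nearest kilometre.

3790 km

MAG-98→CR-35: c = 0.394773 rad, d = 2517.91 km
CR-35→MET8: c = 0.199466 rad, d = 1272.23 km
Total = 2517.91 + 1272.23 = 3790.14 km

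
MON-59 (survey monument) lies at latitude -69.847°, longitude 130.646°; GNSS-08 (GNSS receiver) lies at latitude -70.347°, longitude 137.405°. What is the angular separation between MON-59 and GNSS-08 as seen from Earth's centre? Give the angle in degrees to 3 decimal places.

2.353°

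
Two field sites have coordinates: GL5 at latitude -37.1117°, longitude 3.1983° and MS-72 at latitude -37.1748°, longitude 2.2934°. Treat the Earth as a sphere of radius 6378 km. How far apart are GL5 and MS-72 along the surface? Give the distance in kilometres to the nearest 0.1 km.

Δφ = -0.0631°,  Δλ = -0.9049°
a = sin²(Δφ/2) + cos φ₁ cos φ₂ sin²(Δλ/2) = 0.000040
c = 2·arcsin(√a) = 0.012637 rad = 0.7241°
d = R·c = 6378 × 0.012637 = 80.6 km

80.6 km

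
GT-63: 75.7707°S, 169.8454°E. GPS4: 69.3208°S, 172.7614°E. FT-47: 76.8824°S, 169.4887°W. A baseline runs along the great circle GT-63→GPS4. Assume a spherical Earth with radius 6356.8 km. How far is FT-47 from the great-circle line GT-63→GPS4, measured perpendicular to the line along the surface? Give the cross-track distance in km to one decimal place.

δ₁₃ = central angle GT-63→FT-47 = 0.086950 rad  (haversine)
θ₁₃ = bearing GT-63→FT-47 = 112.732°,  θ₁₂ = bearing GT-63→GPS4 = 9.121°
dₓₜ = R·arcsin(sin δ₁₃ · sin(θ₁₃ − θ₁₂)) = 6356.8·arcsin(0.08684·sin(103.611°)) = 537.164 km
|dₓₜ| = 537.164 km

537.2 km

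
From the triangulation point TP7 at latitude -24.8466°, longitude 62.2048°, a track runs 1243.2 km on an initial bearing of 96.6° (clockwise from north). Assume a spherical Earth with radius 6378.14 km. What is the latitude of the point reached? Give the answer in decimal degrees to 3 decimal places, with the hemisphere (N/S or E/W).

25.622°S

δ = d/R = 1243.2/6378.14 = 0.194916 rad
φ₂ = arcsin(sin φ₁ cos δ + cos φ₁ sin δ cos θ)
   = arcsin(-0.42019·0.98106 + 0.90744·0.19368·-0.11494) = -25.62215°
λ₂ = λ₁ + atan2(sin θ sin δ cos φ₁, cos δ − sin φ₁ sin φ₂) = 74.52549°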